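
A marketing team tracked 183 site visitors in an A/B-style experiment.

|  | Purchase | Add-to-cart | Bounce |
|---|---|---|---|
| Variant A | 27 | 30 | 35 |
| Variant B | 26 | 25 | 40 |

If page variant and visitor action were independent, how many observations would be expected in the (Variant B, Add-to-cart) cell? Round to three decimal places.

Row total (Variant B) = 91; column total (Add-to-cart) = 55; grand total N = 183.
Expected count = (row total × column total) / N = 91 × 55 / 183 = 27.350.

27.350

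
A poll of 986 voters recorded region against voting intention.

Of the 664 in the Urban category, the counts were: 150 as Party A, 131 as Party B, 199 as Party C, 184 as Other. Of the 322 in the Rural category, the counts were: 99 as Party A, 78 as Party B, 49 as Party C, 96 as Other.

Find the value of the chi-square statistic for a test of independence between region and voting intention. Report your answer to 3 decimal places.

26.878

Row totals: 664, 322. Column totals: 249, 209, 248, 280. Grand total N = 986.
Expected counts (row total × column total / N):
  Urban, Party A: 664×249/986 = 167.6836
  Urban, Party B: 664×209/986 = 140.7465
  Urban, Party C: 664×248/986 = 167.0101
  Urban, Other: 664×280/986 = 188.5598
  Rural, Party A: 322×249/986 = 81.3164
  Rural, Party B: 322×209/986 = 68.2535
  Rural, Party C: 322×248/986 = 80.9899
  Rural, Other: 322×280/986 = 91.4402
Contributions (O − E)²/E:
  (150 − 167.6836)²/167.6836 = 1.8649
  (131 − 140.7465)²/140.7465 = 0.6749
  (199 − 167.0101)²/167.0101 = 6.1275
  (184 − 188.5598)²/188.5598 = 0.1103
  (99 − 81.3164)²/81.3164 = 3.8456
  (78 − 68.2535)²/68.2535 = 1.3918
  (49 − 80.9899)²/80.9899 = 12.6356
  (96 − 91.4402)²/91.4402 = 0.2274
χ² = 1.8649 + 0.6749 + 6.1275 + 0.1103 + 3.8456 + 1.3918 + 12.6356 + 0.2274 = 26.878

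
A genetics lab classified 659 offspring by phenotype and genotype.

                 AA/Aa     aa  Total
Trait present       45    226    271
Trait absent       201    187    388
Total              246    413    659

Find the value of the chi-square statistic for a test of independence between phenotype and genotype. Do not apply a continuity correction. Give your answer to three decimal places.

84.501

Grand total N = 659.
Expected counts (row total × column total / N):
  Trait present, AA/Aa: 271×246/659 = 101.1624
  Trait present, aa: 271×413/659 = 169.8376
  Trait absent, AA/Aa: 388×246/659 = 144.8376
  Trait absent, aa: 388×413/659 = 243.1624
Contributions (O − E)²/E:
  (45 − 101.1624)²/101.1624 = 31.1797
  (226 − 169.8376)²/169.8376 = 18.5719
  (201 − 144.8376)²/144.8376 = 21.7776
  (187 − 243.1624)²/243.1624 = 12.9716
χ² = 31.1797 + 18.5719 + 21.7776 + 12.9716 = 84.501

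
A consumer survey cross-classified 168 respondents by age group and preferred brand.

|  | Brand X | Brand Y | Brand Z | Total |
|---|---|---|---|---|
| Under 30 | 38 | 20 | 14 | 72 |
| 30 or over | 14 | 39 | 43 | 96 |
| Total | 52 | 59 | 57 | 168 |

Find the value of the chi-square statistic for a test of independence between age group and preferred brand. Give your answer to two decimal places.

Grand total N = 168.
Expected counts (row total × column total / N):
  Under 30, Brand X: 72×52/168 = 22.2857
  Under 30, Brand Y: 72×59/168 = 25.2857
  Under 30, Brand Z: 72×57/168 = 24.4286
  30 or over, Brand X: 96×52/168 = 29.7143
  30 or over, Brand Y: 96×59/168 = 33.7143
  30 or over, Brand Z: 96×57/168 = 32.5714
Contributions (O − E)²/E:
  (38 − 22.2857)²/22.2857 = 11.0806
  (20 − 25.2857)²/25.2857 = 1.1049
  (14 − 24.4286)²/24.4286 = 4.4520
  (14 − 29.7143)²/29.7143 = 8.3105
  (39 − 33.7143)²/33.7143 = 0.8287
  (43 − 32.5714)²/32.5714 = 3.3390
χ² = 11.0806 + 1.1049 + 4.4520 + 8.3105 + 0.8287 + 3.3390 = 29.12

29.12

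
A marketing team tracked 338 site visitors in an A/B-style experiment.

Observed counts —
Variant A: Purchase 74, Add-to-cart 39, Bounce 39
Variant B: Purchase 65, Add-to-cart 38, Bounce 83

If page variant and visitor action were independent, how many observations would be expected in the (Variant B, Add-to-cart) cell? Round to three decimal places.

Row total (Variant B) = 186; column total (Add-to-cart) = 77; grand total N = 338.
Expected count = (row total × column total) / N = 186 × 77 / 338 = 42.373.

42.373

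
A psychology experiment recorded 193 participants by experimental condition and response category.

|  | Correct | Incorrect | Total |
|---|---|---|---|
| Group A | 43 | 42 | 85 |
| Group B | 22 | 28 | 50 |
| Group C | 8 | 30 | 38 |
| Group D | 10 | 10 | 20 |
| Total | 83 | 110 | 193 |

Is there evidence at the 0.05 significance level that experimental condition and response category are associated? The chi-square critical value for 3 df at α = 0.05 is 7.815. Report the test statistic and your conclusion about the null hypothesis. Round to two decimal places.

Grand total N = 193.
Expected counts (row total × column total / N):
  Group A, Correct: 85×83/193 = 36.55440
  Group A, Incorrect: 85×110/193 = 48.44560
  Group B, Correct: 50×83/193 = 21.50259
  Group B, Incorrect: 50×110/193 = 28.49741
  Group C, Correct: 38×83/193 = 16.34197
  Group C, Incorrect: 38×110/193 = 21.65803
  Group D, Correct: 20×83/193 = 8.60104
  Group D, Incorrect: 20×110/193 = 11.39896
Contributions (O − E)²/E:
  (43 − 36.55440)²/36.55440 = 1.1365
  (42 − 48.44560)²/48.44560 = 0.8576
  (22 − 21.50259)²/21.50259 = 0.0115
  (28 − 28.49741)²/28.49741 = 0.0087
  (8 − 16.34197)²/16.34197 = 4.2583
  (30 − 21.65803)²/21.65803 = 3.2131
  (10 − 8.60104)²/8.60104 = 0.2275
  (10 − 11.39896)²/11.39896 = 0.1717
χ² = 1.1365 + 0.8576 + 0.0115 + 0.0087 + 4.2583 + 3.2131 + 0.2275 + 0.1717 = 9.88
df = (4−1)(2−1) = 3. Since 9.88 > 7.815, reject the null hypothesis of independence at α = 0.05.

9.88; reject H₀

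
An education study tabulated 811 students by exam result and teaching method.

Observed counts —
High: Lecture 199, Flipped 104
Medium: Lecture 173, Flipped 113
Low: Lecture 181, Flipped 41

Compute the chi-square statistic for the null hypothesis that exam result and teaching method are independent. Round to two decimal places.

26.92

Row totals: 303, 286, 222. Column totals: 553, 258. Grand total N = 811.
Expected counts (row total × column total / N):
  High, Lecture: 303×553/811 = 206.608
  High, Flipped: 303×258/811 = 96.392
  Medium, Lecture: 286×553/811 = 195.016
  Medium, Flipped: 286×258/811 = 90.984
  Low, Lecture: 222×553/811 = 151.376
  Low, Flipped: 222×258/811 = 70.624
Contributions (O − E)²/E:
  (199 − 206.608)²/206.608 = 0.2802
  (104 − 96.392)²/96.392 = 0.6005
  (173 − 195.016)²/195.016 = 2.4855
  (113 − 90.984)²/90.984 = 5.3274
  (181 − 151.376)²/151.376 = 5.7974
  (41 − 70.624)²/70.624 = 12.4261
χ² = 0.2802 + 0.6005 + 2.4855 + 5.3274 + 5.7974 + 12.4261 = 26.92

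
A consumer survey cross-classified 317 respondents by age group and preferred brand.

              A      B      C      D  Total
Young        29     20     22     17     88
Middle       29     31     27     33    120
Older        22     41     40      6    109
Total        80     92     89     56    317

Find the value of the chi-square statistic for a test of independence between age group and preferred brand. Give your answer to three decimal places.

27.971

Grand total N = 317.
Expected counts (row total × column total / N):
  Young, A: 88×80/317 = 22.2082
  Young, B: 88×92/317 = 25.5394
  Young, C: 88×89/317 = 24.7066
  Young, D: 88×56/317 = 15.5457
  Middle, A: 120×80/317 = 30.2839
  Middle, B: 120×92/317 = 34.8265
  Middle, C: 120×89/317 = 33.6909
  Middle, D: 120×56/317 = 21.1987
  Older, A: 109×80/317 = 27.5079
  Older, B: 109×92/317 = 31.6341
  Older, C: 109×89/317 = 30.6025
  Older, D: 109×56/317 = 19.2555
Contributions (O − E)²/E:
  (29 − 22.2082)²/22.2082 = 2.0771
  (20 − 25.5394)²/25.5394 = 1.2015
  (22 − 24.7066)²/24.7066 = 0.2965
  (17 − 15.5457)²/15.5457 = 0.1360
  (29 − 30.2839)²/30.2839 = 0.0544
  (31 − 34.8265)²/34.8265 = 0.4204
  (27 − 33.6909)²/33.6909 = 1.3288
  (33 − 21.1987)²/21.1987 = 6.5698
  (22 − 27.5079)²/27.5079 = 1.1028
  (41 − 31.6341)²/31.6341 = 2.7730
  (40 − 30.6025)²/30.6025 = 2.8858
  (6 − 19.2555)²/19.2555 = 9.1251
χ² = 2.0771 + 1.2015 + 0.2965 + 0.1360 + 0.0544 + 0.4204 + 1.3288 + 6.5698 + 1.1028 + 2.7730 + 2.8858 + 9.1251 = 27.971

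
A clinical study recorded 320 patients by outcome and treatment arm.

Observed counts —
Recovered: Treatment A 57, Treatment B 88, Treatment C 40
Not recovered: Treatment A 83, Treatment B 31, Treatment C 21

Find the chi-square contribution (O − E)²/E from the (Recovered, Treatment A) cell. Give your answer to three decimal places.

7.080

Row total (Recovered) = 185; column total (Treatment A) = 140; N = 320.
Expected count E = 185 × 140 / 320 = 80.9375.
Contribution = (O − E)²/E = (57 − 80.9375)² / 80.9375 = 7.080.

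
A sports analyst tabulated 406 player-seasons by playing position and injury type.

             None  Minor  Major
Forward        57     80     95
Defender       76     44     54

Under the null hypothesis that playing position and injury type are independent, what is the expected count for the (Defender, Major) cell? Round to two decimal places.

63.86

Row total (Defender) = 174; column total (Major) = 149; grand total N = 406.
Expected count = (row total × column total) / N = 174 × 149 / 406 = 63.86.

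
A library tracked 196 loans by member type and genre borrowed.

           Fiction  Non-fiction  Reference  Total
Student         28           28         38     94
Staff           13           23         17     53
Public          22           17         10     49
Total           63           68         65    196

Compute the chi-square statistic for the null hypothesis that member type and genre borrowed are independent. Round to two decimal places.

9.33

Grand total N = 196.
Expected counts (row total × column total / N):
  Student, Fiction: 94×63/196 = 30.2143
  Student, Non-fiction: 94×68/196 = 32.6122
  Student, Reference: 94×65/196 = 31.1735
  Staff, Fiction: 53×63/196 = 17.0357
  Staff, Non-fiction: 53×68/196 = 18.3878
  Staff, Reference: 53×65/196 = 17.5765
  Public, Fiction: 49×63/196 = 15.7500
  Public, Non-fiction: 49×68/196 = 17.0000
  Public, Reference: 49×65/196 = 16.2500
Contributions (O − E)²/E:
  (28 − 30.2143)²/30.2143 = 0.1623
  (28 − 32.6122)²/32.6122 = 0.6523
  (38 − 31.1735)²/31.1735 = 1.4949
  (13 − 17.0357)²/17.0357 = 0.9560
  (23 − 18.3878)²/18.3878 = 1.1569
  (17 − 17.5765)²/17.5765 = 0.0189
  (22 − 15.7500)²/15.7500 = 2.4802
  (17 − 17.0000)²/17.0000 = 0.0000
  (10 − 16.2500)²/16.2500 = 2.4038
χ² = 0.1623 + 0.6523 + 1.4949 + 0.9560 + 1.1569 + 0.0189 + 2.4802 + 0.0000 + 2.4038 = 9.33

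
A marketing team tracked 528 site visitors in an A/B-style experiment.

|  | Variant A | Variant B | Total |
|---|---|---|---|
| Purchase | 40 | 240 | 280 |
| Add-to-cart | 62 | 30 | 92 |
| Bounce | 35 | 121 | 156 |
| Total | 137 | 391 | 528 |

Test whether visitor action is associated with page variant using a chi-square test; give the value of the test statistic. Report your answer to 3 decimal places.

Grand total N = 528.
Expected counts (row total × column total / N):
  Purchase, Variant A: 280×137/528 = 72.6515
  Purchase, Variant B: 280×391/528 = 207.3485
  Add-to-cart, Variant A: 92×137/528 = 23.8712
  Add-to-cart, Variant B: 92×391/528 = 68.1288
  Bounce, Variant A: 156×137/528 = 40.4773
  Bounce, Variant B: 156×391/528 = 115.5227
Contributions (O − E)²/E:
  (40 − 72.6515)²/72.6515 = 14.6744
  (240 − 207.3485)²/207.3485 = 5.1417
  (62 − 23.8712)²/23.8712 = 60.9021
  (30 − 68.1288)²/68.1288 = 21.3391
  (35 − 40.4773)²/40.4773 = 0.7412
  (121 − 115.5227)²/115.5227 = 0.2597
χ² = 14.6744 + 5.1417 + 60.9021 + 21.3391 + 0.7412 + 0.2597 = 103.058

103.058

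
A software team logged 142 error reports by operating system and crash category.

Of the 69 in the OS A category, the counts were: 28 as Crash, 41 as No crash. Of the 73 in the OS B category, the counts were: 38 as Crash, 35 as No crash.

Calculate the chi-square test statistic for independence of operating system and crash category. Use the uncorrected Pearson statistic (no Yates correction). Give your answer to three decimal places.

Row totals: 69, 73. Column totals: 66, 76. Grand total N = 142.
Expected counts (row total × column total / N):
  OS A, Crash: 69×66/142 = 32.0704
  OS A, No crash: 69×76/142 = 36.9296
  OS B, Crash: 73×66/142 = 33.9296
  OS B, No crash: 73×76/142 = 39.0704
Contributions (O − E)²/E:
  (28 − 32.0704)²/32.0704 = 0.5166
  (41 − 36.9296)²/36.9296 = 0.4486
  (38 − 33.9296)²/33.9296 = 0.4883
  (35 − 39.0704)²/39.0704 = 0.4241
χ² = 0.5166 + 0.4486 + 0.4883 + 0.4241 = 1.878

1.878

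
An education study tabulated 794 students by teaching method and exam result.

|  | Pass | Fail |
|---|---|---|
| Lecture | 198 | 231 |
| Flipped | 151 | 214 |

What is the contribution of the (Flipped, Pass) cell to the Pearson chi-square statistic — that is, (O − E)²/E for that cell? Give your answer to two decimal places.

0.55

Row total (Flipped) = 365; column total (Pass) = 349; N = 794.
Expected count E = 365 × 349 / 794 = 160.435.
Contribution = (O − E)²/E = (151 − 160.435)² / 160.435 = 0.55.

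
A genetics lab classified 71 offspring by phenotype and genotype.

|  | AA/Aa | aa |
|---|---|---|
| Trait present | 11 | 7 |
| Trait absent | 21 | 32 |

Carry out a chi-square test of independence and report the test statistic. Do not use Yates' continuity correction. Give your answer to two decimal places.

2.51

Row totals: 18, 53. Column totals: 32, 39. Grand total N = 71.
Expected counts (row total × column total / N):
  Trait present, AA/Aa: 18×32/71 = 8.113
  Trait present, aa: 18×39/71 = 9.887
  Trait absent, AA/Aa: 53×32/71 = 23.887
  Trait absent, aa: 53×39/71 = 29.113
Contributions (O − E)²/E:
  (11 − 8.113)²/8.113 = 1.0273
  (7 − 9.887)²/9.887 = 0.8430
  (21 − 23.887)²/23.887 = 0.3489
  (32 − 29.113)²/29.113 = 0.2863
χ² = 1.0273 + 0.8430 + 0.3489 + 0.2863 = 2.51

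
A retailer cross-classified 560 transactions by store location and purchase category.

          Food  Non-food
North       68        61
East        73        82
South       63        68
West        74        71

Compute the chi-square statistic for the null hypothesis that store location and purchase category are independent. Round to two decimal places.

Row totals: 129, 155, 131, 145. Column totals: 278, 282. Grand total N = 560.
Expected counts (row total × column total / N):
  North, Food: 129×278/560 = 64.039
  North, Non-food: 129×282/560 = 64.961
  East, Food: 155×278/560 = 76.946
  East, Non-food: 155×282/560 = 78.054
  South, Food: 131×278/560 = 65.032
  South, Non-food: 131×282/560 = 65.968
  West, Food: 145×278/560 = 71.982
  West, Non-food: 145×282/560 = 73.018
Contributions (O − E)²/E:
  (68 − 64.039)²/64.039 = 0.2450
  (61 − 64.961)²/64.961 = 0.2415
  (73 − 76.946)²/76.946 = 0.2024
  (82 − 78.054)²/78.054 = 0.1995
  (63 − 65.032)²/65.032 = 0.0635
  (68 − 65.968)²/65.968 = 0.0626
  (74 − 71.982)²/71.982 = 0.0566
  (71 − 73.018)²/73.018 = 0.0558
χ² = 0.2450 + 0.2415 + 0.2024 + 0.1995 + 0.0635 + 0.0626 + 0.0566 + 0.0558 = 1.13

1.13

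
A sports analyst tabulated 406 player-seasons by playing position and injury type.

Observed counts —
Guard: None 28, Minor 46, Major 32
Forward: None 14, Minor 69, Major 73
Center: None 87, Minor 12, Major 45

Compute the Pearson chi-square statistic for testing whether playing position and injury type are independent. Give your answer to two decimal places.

107.91

Row totals: 106, 156, 144. Column totals: 129, 127, 150. Grand total N = 406.
Expected counts (row total × column total / N):
  Guard, None: 106×129/406 = 33.680
  Guard, Minor: 106×127/406 = 33.158
  Guard, Major: 106×150/406 = 39.163
  Forward, None: 156×129/406 = 49.567
  Forward, Minor: 156×127/406 = 48.798
  Forward, Major: 156×150/406 = 57.635
  Center, None: 144×129/406 = 45.754
  Center, Minor: 144×127/406 = 45.044
  Center, Major: 144×150/406 = 53.202
Contributions (O − E)²/E:
  (28 − 33.680)²/33.680 = 0.9579
  (46 − 33.158)²/33.158 = 4.9737
  (32 − 39.163)²/39.163 = 1.3101
  (14 − 49.567)²/49.567 = 25.5212
  (69 − 48.798)²/48.798 = 8.3635
  (73 − 57.635)²/57.635 = 4.0962
  (87 − 45.754)²/45.754 = 37.1822
  (12 − 45.044)²/45.044 = 24.2409
  (45 − 53.202)²/53.202 = 1.2645
χ² = 0.9579 + 4.9737 + 1.3101 + 25.5212 + 8.3635 + 4.0962 + 37.1822 + 24.2409 + 1.2645 = 107.91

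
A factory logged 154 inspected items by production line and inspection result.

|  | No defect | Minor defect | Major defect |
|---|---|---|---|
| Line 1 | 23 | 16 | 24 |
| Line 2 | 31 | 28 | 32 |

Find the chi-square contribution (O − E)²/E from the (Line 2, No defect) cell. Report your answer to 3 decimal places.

Row total (Line 2) = 91; column total (No defect) = 54; N = 154.
Expected count E = 91 × 54 / 154 = 31.9091.
Contribution = (O − E)²/E = (31 − 31.9091)² / 31.9091 = 0.026.

0.026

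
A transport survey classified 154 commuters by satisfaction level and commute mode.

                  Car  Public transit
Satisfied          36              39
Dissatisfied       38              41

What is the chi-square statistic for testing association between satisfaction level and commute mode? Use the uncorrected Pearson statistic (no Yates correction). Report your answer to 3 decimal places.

Row totals: 75, 79. Column totals: 74, 80. Grand total N = 154.
Expected counts (row total × column total / N):
  Satisfied, Car: 75×74/154 = 36.0390
  Satisfied, Public transit: 75×80/154 = 38.9610
  Dissatisfied, Car: 79×74/154 = 37.9610
  Dissatisfied, Public transit: 79×80/154 = 41.0390
Contributions (O − E)²/E:
  (36 − 36.0390)²/36.0390 = 0.0000
  (39 − 38.9610)²/38.9610 = 0.0000
  (38 − 37.9610)²/37.9610 = 0.0000
  (41 − 41.0390)²/41.0390 = 0.0000
χ² = 0.0000 + 0.0000 + 0.0000 + 0.0000 = 0.000

0.000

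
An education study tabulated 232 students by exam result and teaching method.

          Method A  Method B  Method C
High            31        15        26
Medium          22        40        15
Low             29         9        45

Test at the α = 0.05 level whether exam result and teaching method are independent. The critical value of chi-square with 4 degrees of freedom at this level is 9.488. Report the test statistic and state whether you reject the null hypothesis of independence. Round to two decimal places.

41.43; reject H₀

Row totals: 72, 77, 83. Column totals: 82, 64, 86. Grand total N = 232.
Expected counts (row total × column total / N):
  High, Method A: 72×82/232 = 25.448
  High, Method B: 72×64/232 = 19.862
  High, Method C: 72×86/232 = 26.690
  Medium, Method A: 77×82/232 = 27.216
  Medium, Method B: 77×64/232 = 21.241
  Medium, Method C: 77×86/232 = 28.543
  Low, Method A: 83×82/232 = 29.336
  Low, Method B: 83×64/232 = 22.897
  Low, Method C: 83×86/232 = 30.767
Contributions (O − E)²/E:
  (31 − 25.448)²/25.448 = 1.2113
  (15 − 19.862)²/19.862 = 1.1902
  (26 − 26.690)²/26.690 = 0.0178
  (22 − 27.216)²/27.216 = 0.9997
  (40 − 21.241)²/21.241 = 16.5670
  (15 − 28.543)²/28.543 = 6.4258
  (29 − 29.336)²/29.336 = 0.0038
  (9 − 22.897)²/22.897 = 8.4346
  (45 − 30.767)²/30.767 = 6.5843
χ² = 1.2113 + 1.1902 + 0.0178 + 0.9997 + 16.5670 + 6.4258 + 0.0038 + 8.4346 + 6.5843 = 41.43
df = (3−1)(3−1) = 4. Since 41.43 > 9.488, reject the null hypothesis of independence at α = 0.05.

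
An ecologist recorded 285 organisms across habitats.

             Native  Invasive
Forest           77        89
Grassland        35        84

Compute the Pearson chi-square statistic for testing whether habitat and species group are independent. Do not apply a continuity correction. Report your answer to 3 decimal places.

Row totals: 166, 119. Column totals: 112, 173. Grand total N = 285.
Expected counts (row total × column total / N):
  Forest, Native: 166×112/285 = 65.2351
  Forest, Invasive: 166×173/285 = 100.7649
  Grassland, Native: 119×112/285 = 46.7649
  Grassland, Invasive: 119×173/285 = 72.2351
Contributions (O − E)²/E:
  (77 − 65.2351)²/65.2351 = 2.1218
  (89 − 100.7649)²/100.7649 = 1.3736
  (35 − 46.7649)²/46.7649 = 2.9598
  (84 − 72.2351)²/72.2351 = 1.9161
χ² = 2.1218 + 1.3736 + 2.9598 + 1.9161 = 8.371

8.371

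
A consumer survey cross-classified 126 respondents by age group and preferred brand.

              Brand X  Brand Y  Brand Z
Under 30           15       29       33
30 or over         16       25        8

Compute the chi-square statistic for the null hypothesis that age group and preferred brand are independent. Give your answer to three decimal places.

Row totals: 77, 49. Column totals: 31, 54, 41. Grand total N = 126.
Expected counts (row total × column total / N):
  Under 30, Brand X: 77×31/126 = 18.9444
  Under 30, Brand Y: 77×54/126 = 33.0000
  Under 30, Brand Z: 77×41/126 = 25.0556
  30 or over, Brand X: 49×31/126 = 12.0556
  30 or over, Brand Y: 49×54/126 = 21.0000
  30 or over, Brand Z: 49×41/126 = 15.9444
Contributions (O − E)²/E:
  (15 − 18.9444)²/18.9444 = 0.8213
  (29 − 33.0000)²/33.0000 = 0.4848
  (33 − 25.0556)²/25.0556 = 2.5189
  (16 − 12.0556)²/12.0556 = 1.2905
  (25 − 21.0000)²/21.0000 = 0.7619
  (8 − 15.9444)²/15.9444 = 3.9583
χ² = 0.8213 + 0.4848 + 2.5189 + 1.2905 + 0.7619 + 3.9583 = 9.836

9.836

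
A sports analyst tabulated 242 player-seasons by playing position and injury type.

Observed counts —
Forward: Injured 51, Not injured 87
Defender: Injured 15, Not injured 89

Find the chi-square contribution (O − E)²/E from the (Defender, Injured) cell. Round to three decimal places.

Row total (Defender) = 104; column total (Injured) = 66; N = 242.
Expected count E = 104 × 66 / 242 = 28.3636.
Contribution = (O − E)²/E = (15 − 28.3636)² / 28.3636 = 6.296.

6.296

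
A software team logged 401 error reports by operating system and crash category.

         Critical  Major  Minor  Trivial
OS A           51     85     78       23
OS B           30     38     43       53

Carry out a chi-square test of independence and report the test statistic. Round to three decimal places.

Row totals: 237, 164. Column totals: 81, 123, 121, 76. Grand total N = 401.
Expected counts (row total × column total / N):
  OS A, Critical: 237×81/401 = 47.8728
  OS A, Major: 237×123/401 = 72.6958
  OS A, Minor: 237×121/401 = 71.5137
  OS A, Trivial: 237×76/401 = 44.9177
  OS B, Critical: 164×81/401 = 33.1272
  OS B, Major: 164×123/401 = 50.3042
  OS B, Minor: 164×121/401 = 49.4863
  OS B, Trivial: 164×76/401 = 31.0823
Contributions (O − E)²/E:
  (51 − 47.8728)²/47.8728 = 0.2043
  (85 − 72.6958)²/72.6958 = 2.0826
  (78 − 71.5137)²/71.5137 = 0.5883
  (23 − 44.9177)²/44.9177 = 10.6948
  (30 − 33.1272)²/33.1272 = 0.2952
  (38 − 50.3042)²/50.3042 = 3.0096
  (43 − 49.4863)²/49.4863 = 0.8502
  (53 − 31.0823)²/31.0823 = 15.4553
χ² = 0.2043 + 2.0826 + 0.5883 + 10.6948 + 0.2952 + 3.0096 + 0.8502 + 15.4553 = 33.180

33.180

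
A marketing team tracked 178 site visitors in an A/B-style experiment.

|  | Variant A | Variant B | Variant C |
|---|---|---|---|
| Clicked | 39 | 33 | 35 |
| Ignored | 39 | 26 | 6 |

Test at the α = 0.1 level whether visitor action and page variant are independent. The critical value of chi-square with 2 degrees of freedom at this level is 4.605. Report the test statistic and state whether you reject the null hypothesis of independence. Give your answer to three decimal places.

14.662; reject H₀

Row totals: 107, 71. Column totals: 78, 59, 41. Grand total N = 178.
Expected counts (row total × column total / N):
  Clicked, Variant A: 107×78/178 = 46.8876
  Clicked, Variant B: 107×59/178 = 35.4663
  Clicked, Variant C: 107×41/178 = 24.6461
  Ignored, Variant A: 71×78/178 = 31.1124
  Ignored, Variant B: 71×59/178 = 23.5337
  Ignored, Variant C: 71×41/178 = 16.3539
Contributions (O − E)²/E:
  (39 − 46.8876)²/46.8876 = 1.3269
  (33 − 35.4663)²/35.4663 = 0.1715
  (35 − 24.6461)²/24.6461 = 4.3497
  (39 − 31.1124)²/31.1124 = 1.9997
  (26 − 23.5337)²/23.5337 = 0.2585
  (6 − 16.3539)²/16.3539 = 6.5552
χ² = 1.3269 + 0.1715 + 4.3497 + 1.9997 + 0.2585 + 6.5552 = 14.662
df = (2−1)(3−1) = 2. Since 14.662 > 4.605, reject the null hypothesis of independence at α = 0.1.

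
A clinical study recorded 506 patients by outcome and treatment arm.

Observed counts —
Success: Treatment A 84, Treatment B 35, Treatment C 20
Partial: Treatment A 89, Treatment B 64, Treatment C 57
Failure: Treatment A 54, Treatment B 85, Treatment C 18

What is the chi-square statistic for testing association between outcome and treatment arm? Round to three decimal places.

Row totals: 139, 210, 157. Column totals: 227, 184, 95. Grand total N = 506.
Expected counts (row total × column total / N):
  Success, Treatment A: 139×227/506 = 62.3577
  Success, Treatment B: 139×184/506 = 50.5455
  Success, Treatment C: 139×95/506 = 26.0968
  Partial, Treatment A: 210×227/506 = 94.2095
  Partial, Treatment B: 210×184/506 = 76.3636
  Partial, Treatment C: 210×95/506 = 39.4269
  Failure, Treatment A: 157×227/506 = 70.4328
  Failure, Treatment B: 157×184/506 = 57.0909
  Failure, Treatment C: 157×95/506 = 29.4763
Contributions (O − E)²/E:
  (84 − 62.3577)²/62.3577 = 7.5113
  (35 − 50.5455)²/50.5455 = 4.7811
  (20 − 26.0968)²/26.0968 = 1.4243
  (89 − 94.2095)²/94.2095 = 0.2881
  (64 − 76.3636)²/76.3636 = 2.0017
  (57 − 39.4269)²/39.4269 = 7.8326
  (54 − 70.4328)²/70.4328 = 3.8340
  (85 − 57.0909)²/57.0909 = 13.6435
  (18 − 29.4763)²/29.4763 = 4.4682
χ² = 7.5113 + 4.7811 + 1.4243 + 0.2881 + 2.0017 + 7.8326 + 3.8340 + 13.6435 + 4.4682 = 45.785

45.785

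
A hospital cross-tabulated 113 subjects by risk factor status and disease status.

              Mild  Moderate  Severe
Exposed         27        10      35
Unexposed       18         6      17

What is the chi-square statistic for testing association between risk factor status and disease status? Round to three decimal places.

Row totals: 72, 41. Column totals: 45, 16, 52. Grand total N = 113.
Expected counts (row total × column total / N):
  Exposed, Mild: 72×45/113 = 28.6726
  Exposed, Moderate: 72×16/113 = 10.1947
  Exposed, Severe: 72×52/113 = 33.1327
  Unexposed, Mild: 41×45/113 = 16.3274
  Unexposed, Moderate: 41×16/113 = 5.8053
  Unexposed, Severe: 41×52/113 = 18.8673
Contributions (O − E)²/E:
  (27 − 28.6726)²/28.6726 = 0.0976
  (10 − 10.1947)²/10.1947 = 0.0037
  (35 − 33.1327)²/33.1327 = 0.1052
  (18 − 16.3274)²/16.3274 = 0.1713
  (6 − 5.8053)²/5.8053 = 0.0065
  (17 − 18.8673)²/18.8673 = 0.1848
χ² = 0.0976 + 0.0037 + 0.1052 + 0.1713 + 0.0065 + 0.1848 = 0.569

0.569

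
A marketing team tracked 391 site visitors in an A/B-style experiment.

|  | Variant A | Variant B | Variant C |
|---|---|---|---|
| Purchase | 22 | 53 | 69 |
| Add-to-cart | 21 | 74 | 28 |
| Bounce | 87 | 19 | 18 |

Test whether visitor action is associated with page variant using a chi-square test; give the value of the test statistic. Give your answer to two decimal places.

135.72

Row totals: 144, 123, 124. Column totals: 130, 146, 115. Grand total N = 391.
Expected counts (row total × column total / N):
  Purchase, Variant A: 144×130/391 = 47.877
  Purchase, Variant B: 144×146/391 = 53.770
  Purchase, Variant C: 144×115/391 = 42.353
  Add-to-cart, Variant A: 123×130/391 = 40.895
  Add-to-cart, Variant B: 123×146/391 = 45.928
  Add-to-cart, Variant C: 123×115/391 = 36.176
  Bounce, Variant A: 124×130/391 = 41.228
  Bounce, Variant B: 124×146/391 = 46.302
  Bounce, Variant C: 124×115/391 = 36.471
Contributions (O − E)²/E:
  (22 − 47.877)²/47.877 = 13.9862
  (53 − 53.770)²/53.770 = 0.0110
  (69 − 42.353)²/42.353 = 16.7653
  (21 − 40.895)²/40.895 = 9.6787
  (74 − 45.928)²/45.928 = 17.1581
  (28 − 36.176)²/36.176 = 1.8478
  (87 − 41.228)²/41.228 = 50.8168
  (19 − 46.302)²/46.302 = 16.0986
  (18 − 36.471)²/36.471 = 9.3548
χ² = 13.9862 + 0.0110 + 16.7653 + 9.6787 + 17.1581 + 1.8478 + 50.8168 + 16.0986 + 9.3548 = 135.72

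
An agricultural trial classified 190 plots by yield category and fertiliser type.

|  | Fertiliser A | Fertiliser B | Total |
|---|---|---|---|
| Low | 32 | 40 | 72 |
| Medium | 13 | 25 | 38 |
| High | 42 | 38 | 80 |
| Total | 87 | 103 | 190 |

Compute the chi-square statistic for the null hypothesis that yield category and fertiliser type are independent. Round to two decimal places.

Grand total N = 190.
Expected counts (row total × column total / N):
  Low, Fertiliser A: 72×87/190 = 32.968
  Low, Fertiliser B: 72×103/190 = 39.032
  Medium, Fertiliser A: 38×87/190 = 17.400
  Medium, Fertiliser B: 38×103/190 = 20.600
  High, Fertiliser A: 80×87/190 = 36.632
  High, Fertiliser B: 80×103/190 = 43.368
Contributions (O − E)²/E:
  (32 − 32.968)²/32.968 = 0.0284
  (40 − 39.032)²/39.032 = 0.0240
  (13 − 17.400)²/17.400 = 1.1126
  (25 − 20.600)²/20.600 = 0.9398
  (42 − 36.632)²/36.632 = 0.7866
  (38 − 43.368)²/43.368 = 0.6644
χ² = 0.0284 + 0.0240 + 1.1126 + 0.9398 + 0.7866 + 0.6644 = 3.56

3.56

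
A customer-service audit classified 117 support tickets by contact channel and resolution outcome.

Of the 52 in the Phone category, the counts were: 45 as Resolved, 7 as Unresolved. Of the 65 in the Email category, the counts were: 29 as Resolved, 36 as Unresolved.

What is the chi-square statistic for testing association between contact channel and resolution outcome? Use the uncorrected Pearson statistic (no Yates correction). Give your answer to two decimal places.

Row totals: 52, 65. Column totals: 74, 43. Grand total N = 117.
Expected counts (row total × column total / N):
  Phone, Resolved: 52×74/117 = 32.8889
  Phone, Unresolved: 52×43/117 = 19.1111
  Email, Resolved: 65×74/117 = 41.1111
  Email, Unresolved: 65×43/117 = 23.8889
Contributions (O − E)²/E:
  (45 − 32.8889)²/32.8889 = 4.4598
  (7 − 19.1111)²/19.1111 = 7.6751
  (29 − 41.1111)²/41.1111 = 3.5679
  (36 − 23.8889)²/23.8889 = 6.1400
χ² = 4.4598 + 7.6751 + 3.5679 + 6.1400 = 21.84

21.84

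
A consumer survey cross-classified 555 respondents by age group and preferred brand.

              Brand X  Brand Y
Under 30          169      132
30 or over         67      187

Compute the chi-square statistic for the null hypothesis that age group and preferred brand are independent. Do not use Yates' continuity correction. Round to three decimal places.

49.946

Row totals: 301, 254. Column totals: 236, 319. Grand total N = 555.
Expected counts (row total × column total / N):
  Under 30, Brand X: 301×236/555 = 127.99279
  Under 30, Brand Y: 301×319/555 = 173.00721
  30 or over, Brand X: 254×236/555 = 108.00721
  30 or over, Brand Y: 254×319/555 = 145.99279
Contributions (O − E)²/E:
  (169 − 127.99279)²/127.99279 = 13.1382
  (132 − 173.00721)²/173.00721 = 9.7198
  (67 − 108.00721)²/108.00721 = 15.5693
  (187 − 145.99279)²/145.99279 = 11.5183
χ² = 13.1382 + 9.7198 + 15.5693 + 11.5183 = 49.946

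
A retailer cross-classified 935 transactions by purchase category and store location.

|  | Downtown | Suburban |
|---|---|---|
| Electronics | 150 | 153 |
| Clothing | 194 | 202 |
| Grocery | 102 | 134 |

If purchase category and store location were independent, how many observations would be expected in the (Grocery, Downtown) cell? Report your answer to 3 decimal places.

112.573

Row total (Grocery) = 236; column total (Downtown) = 446; grand total N = 935.
Expected count = (row total × column total) / N = 236 × 446 / 935 = 112.573.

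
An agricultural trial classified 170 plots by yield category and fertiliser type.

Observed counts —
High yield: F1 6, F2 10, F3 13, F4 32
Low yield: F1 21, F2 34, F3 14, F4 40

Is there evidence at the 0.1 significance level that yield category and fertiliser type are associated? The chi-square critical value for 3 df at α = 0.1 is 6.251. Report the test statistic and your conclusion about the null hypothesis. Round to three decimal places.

9.559; reject H₀

Row totals: 61, 109. Column totals: 27, 44, 27, 72. Grand total N = 170.
Expected counts (row total × column total / N):
  High yield, F1: 61×27/170 = 9.6882
  High yield, F2: 61×44/170 = 15.7882
  High yield, F3: 61×27/170 = 9.6882
  High yield, F4: 61×72/170 = 25.8353
  Low yield, F1: 109×27/170 = 17.3118
  Low yield, F2: 109×44/170 = 28.2118
  Low yield, F3: 109×27/170 = 17.3118
  Low yield, F4: 109×72/170 = 46.1647
Contributions (O − E)²/E:
  (6 − 9.6882)²/9.6882 = 1.4041
  (10 − 15.7882)²/15.7882 = 2.1220
  (13 − 9.6882)²/9.6882 = 1.1321
  (32 − 25.8353)²/25.8353 = 1.4710
  (21 − 17.3118)²/17.3118 = 0.7858
  (34 − 28.2118)²/28.2118 = 1.1876
  (14 − 17.3118)²/17.3118 = 0.6336
  (40 − 46.1647)²/46.1647 = 0.8232
χ² = 1.4041 + 2.1220 + 1.1321 + 1.4710 + 0.7858 + 1.1876 + 0.6336 + 0.8232 = 9.559
df = (2−1)(4−1) = 3. Since 9.559 > 6.251, reject the null hypothesis of independence at α = 0.1.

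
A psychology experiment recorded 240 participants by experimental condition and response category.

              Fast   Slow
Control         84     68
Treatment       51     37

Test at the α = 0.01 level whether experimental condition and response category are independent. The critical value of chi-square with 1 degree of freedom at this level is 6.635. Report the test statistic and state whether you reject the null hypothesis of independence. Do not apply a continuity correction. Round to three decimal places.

Row totals: 152, 88. Column totals: 135, 105. Grand total N = 240.
Expected counts (row total × column total / N):
  Control, Fast: 152×135/240 = 85.5000
  Control, Slow: 152×105/240 = 66.5000
  Treatment, Fast: 88×135/240 = 49.5000
  Treatment, Slow: 88×105/240 = 38.5000
Contributions (O − E)²/E:
  (84 − 85.5000)²/85.5000 = 0.0263
  (68 − 66.5000)²/66.5000 = 0.0338
  (51 − 49.5000)²/49.5000 = 0.0455
  (37 − 38.5000)²/38.5000 = 0.0584
χ² = 0.0263 + 0.0338 + 0.0455 + 0.0584 = 0.164
df = (2−1)(2−1) = 1. Since 0.164 < 6.635, fail to reject the null hypothesis of independence at α = 0.01.

0.164; fail to reject H₀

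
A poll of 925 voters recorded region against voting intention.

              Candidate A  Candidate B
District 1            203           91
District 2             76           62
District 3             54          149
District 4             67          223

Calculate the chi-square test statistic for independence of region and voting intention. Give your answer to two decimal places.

158.46

Row totals: 294, 138, 203, 290. Column totals: 400, 525. Grand total N = 925.
Expected counts (row total × column total / N):
  District 1, Candidate A: 294×400/925 = 127.135
  District 1, Candidate B: 294×525/925 = 166.865
  District 2, Candidate A: 138×400/925 = 59.676
  District 2, Candidate B: 138×525/925 = 78.324
  District 3, Candidate A: 203×400/925 = 87.784
  District 3, Candidate B: 203×525/925 = 115.216
  District 4, Candidate A: 290×400/925 = 125.405
  District 4, Candidate B: 290×525/925 = 164.595
Contributions (O − E)²/E:
  (203 − 127.135)²/127.135 = 45.2708
  (91 − 166.865)²/166.865 = 34.4919
  (76 − 59.676)²/59.676 = 4.4653
  (62 − 78.324)²/78.324 = 3.4022
  (54 − 87.784)²/87.784 = 13.0019
  (149 − 115.216)²/115.216 = 9.9063
  (67 − 125.405)²/125.405 = 27.2010
  (223 − 164.595)²/164.595 = 20.7245
χ² = 45.2708 + 34.4919 + 4.4653 + 3.4022 + 13.0019 + 9.9063 + 27.2010 + 20.7245 = 158.46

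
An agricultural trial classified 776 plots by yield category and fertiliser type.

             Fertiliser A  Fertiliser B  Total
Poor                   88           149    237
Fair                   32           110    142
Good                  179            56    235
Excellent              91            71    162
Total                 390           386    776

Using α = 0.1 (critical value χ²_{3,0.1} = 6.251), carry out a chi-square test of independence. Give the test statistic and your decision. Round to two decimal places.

125.38; reject H₀

Grand total N = 776.
Expected counts (row total × column total / N):
  Poor, Fertiliser A: 237×390/776 = 119.111
  Poor, Fertiliser B: 237×386/776 = 117.889
  Fair, Fertiliser A: 142×390/776 = 71.366
  Fair, Fertiliser B: 142×386/776 = 70.634
  Good, Fertiliser A: 235×390/776 = 118.106
  Good, Fertiliser B: 235×386/776 = 116.894
  Excellent, Fertiliser A: 162×390/776 = 81.418
  Excellent, Fertiliser B: 162×386/776 = 80.582
Contributions (O − E)²/E:
  (88 − 119.111)²/119.111 = 8.1260
  (149 − 117.889)²/117.889 = 8.2102
  (32 − 71.366)²/71.366 = 21.7146
  (110 − 70.634)²/70.634 = 21.9396
  (179 − 118.106)²/118.106 = 31.3962
  (56 − 116.894)²/116.894 = 31.7217
  (91 − 81.418)²/81.418 = 1.1277
  (71 − 80.582)²/80.582 = 1.1394
χ² = 8.1260 + 8.2102 + 21.7146 + 21.9396 + 31.3962 + 31.7217 + 1.1277 + 1.1394 = 125.38
df = (4−1)(2−1) = 3. Since 125.38 > 6.251, reject the null hypothesis of independence at α = 0.1.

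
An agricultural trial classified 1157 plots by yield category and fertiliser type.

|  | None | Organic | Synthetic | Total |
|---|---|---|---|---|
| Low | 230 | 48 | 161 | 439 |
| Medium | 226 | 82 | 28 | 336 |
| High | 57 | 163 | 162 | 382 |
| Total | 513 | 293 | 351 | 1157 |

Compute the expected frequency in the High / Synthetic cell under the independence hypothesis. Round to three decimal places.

Row total (High) = 382; column total (Synthetic) = 351; grand total N = 1157.
Expected count = (row total × column total) / N = 382 × 351 / 1157 = 115.888.

115.888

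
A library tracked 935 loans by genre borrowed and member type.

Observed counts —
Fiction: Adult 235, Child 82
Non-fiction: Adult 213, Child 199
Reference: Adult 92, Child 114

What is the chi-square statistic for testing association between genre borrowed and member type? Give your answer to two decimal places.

55.52

Row totals: 317, 412, 206. Column totals: 540, 395. Grand total N = 935.
Expected counts (row total × column total / N):
  Fiction, Adult: 317×540/935 = 183.080
  Fiction, Child: 317×395/935 = 133.920
  Non-fiction, Adult: 412×540/935 = 237.947
  Non-fiction, Child: 412×395/935 = 174.053
  Reference, Adult: 206×540/935 = 118.973
  Reference, Child: 206×395/935 = 87.027
Contributions (O − E)²/E:
  (235 − 183.080)²/183.080 = 14.7241
  (82 − 133.920)²/133.920 = 20.1291
  (213 − 237.947)²/237.947 = 2.6155
  (199 − 174.053)²/174.053 = 3.5757
  (92 − 118.973)²/118.973 = 6.1152
  (114 − 87.027)²/87.027 = 8.3600
χ² = 14.7241 + 20.1291 + 2.6155 + 3.5757 + 6.1152 + 8.3600 = 55.52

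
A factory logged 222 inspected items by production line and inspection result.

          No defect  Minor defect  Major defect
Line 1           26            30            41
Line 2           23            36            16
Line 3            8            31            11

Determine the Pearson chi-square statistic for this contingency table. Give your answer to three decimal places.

17.991

Row totals: 97, 75, 50. Column totals: 57, 97, 68. Grand total N = 222.
Expected counts (row total × column total / N):
  Line 1, No defect: 97×57/222 = 24.9054
  Line 1, Minor defect: 97×97/222 = 42.3829
  Line 1, Major defect: 97×68/222 = 29.7117
  Line 2, No defect: 75×57/222 = 19.2568
  Line 2, Minor defect: 75×97/222 = 32.7703
  Line 2, Major defect: 75×68/222 = 22.9730
  Line 3, No defect: 50×57/222 = 12.8378
  Line 3, Minor defect: 50×97/222 = 21.8468
  Line 3, Major defect: 50×68/222 = 15.3153
Contributions (O − E)²/E:
  (26 − 24.9054)²/24.9054 = 0.0481
  (30 − 42.3829)²/42.3829 = 3.6179
  (41 − 29.7117)²/29.7117 = 4.2887
  (23 − 19.2568)²/19.2568 = 0.7276
  (36 − 32.7703)²/32.7703 = 0.3183
  (16 − 22.9730)²/22.9730 = 2.1165
  (8 − 12.8378)²/12.8378 = 1.8231
  (31 − 21.8468)²/21.8468 = 3.8349
  (11 − 15.3153)²/15.3153 = 1.2159
χ² = 0.0481 + 3.6179 + 4.2887 + 0.7276 + 0.3183 + 2.1165 + 1.8231 + 3.8349 + 1.2159 = 17.991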